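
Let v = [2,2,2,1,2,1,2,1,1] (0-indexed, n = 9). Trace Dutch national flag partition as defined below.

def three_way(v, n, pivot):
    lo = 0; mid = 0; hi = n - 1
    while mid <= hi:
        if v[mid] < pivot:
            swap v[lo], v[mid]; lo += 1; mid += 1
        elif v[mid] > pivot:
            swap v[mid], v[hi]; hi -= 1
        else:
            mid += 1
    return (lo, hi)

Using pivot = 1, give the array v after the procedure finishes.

[1,1,1,1,2,2,2,2,2]

lo=0 mid=0 hi=8
2>1: swap(0,8), hi=7 ⇒ [1,2,2,1,2,1,2,1,2]
1=1: mid=1
2>1: swap(1,7), hi=6 ⇒ [1,1,2,1,2,1,2,2,2]
1=1: mid=2
2>1: swap(2,6), hi=5 ⇒ [1,1,2,1,2,1,2,2,2]
2>1: swap(2,5), hi=4 ⇒ [1,1,1,1,2,2,2,2,2]
1=1: mid=3
1=1: mid=4
2>1: swap(4,4), hi=3 ⇒ [1,1,1,1,2,2,2,2,2]
done. lo=0 hi=3; v=[1,1,1,1,2,2,2,2,2]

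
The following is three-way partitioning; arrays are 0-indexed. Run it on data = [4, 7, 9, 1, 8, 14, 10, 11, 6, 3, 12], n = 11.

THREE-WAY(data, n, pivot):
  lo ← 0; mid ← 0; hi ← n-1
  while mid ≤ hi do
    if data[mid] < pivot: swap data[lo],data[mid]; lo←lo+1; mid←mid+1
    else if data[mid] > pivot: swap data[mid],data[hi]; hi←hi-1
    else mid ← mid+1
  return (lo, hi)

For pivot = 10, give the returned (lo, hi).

lo=0 mid=0 hi=10
4<10: swap(0,0), lo=1 mid=1 ⇒ [4, 7, 9, 1, 8, 14, 10, 11, 6, 3, 12]
7<10: swap(1,1), lo=2 mid=2 ⇒ [4, 7, 9, 1, 8, 14, 10, 11, 6, 3, 12]
9<10: swap(2,2), lo=3 mid=3 ⇒ [4, 7, 9, 1, 8, 14, 10, 11, 6, 3, 12]
1<10: swap(3,3), lo=4 mid=4 ⇒ [4, 7, 9, 1, 8, 14, 10, 11, 6, 3, 12]
8<10: swap(4,4), lo=5 mid=5 ⇒ [4, 7, 9, 1, 8, 14, 10, 11, 6, 3, 12]
14>10: swap(5,10), hi=9 ⇒ [4, 7, 9, 1, 8, 12, 10, 11, 6, 3, 14]
12>10: swap(5,9), hi=8 ⇒ [4, 7, 9, 1, 8, 3, 10, 11, 6, 12, 14]
3<10: swap(5,5), lo=6 mid=6 ⇒ [4, 7, 9, 1, 8, 3, 10, 11, 6, 12, 14]
10=10: mid=7
11>10: swap(7,8), hi=7 ⇒ [4, 7, 9, 1, 8, 3, 10, 6, 11, 12, 14]
6<10: swap(6,7), lo=7 mid=8 ⇒ [4, 7, 9, 1, 8, 3, 6, 10, 11, 12, 14]
done. lo=7 hi=7; data=[4, 7, 9, 1, 8, 3, 6, 10, 11, 12, 14]

(7, 7)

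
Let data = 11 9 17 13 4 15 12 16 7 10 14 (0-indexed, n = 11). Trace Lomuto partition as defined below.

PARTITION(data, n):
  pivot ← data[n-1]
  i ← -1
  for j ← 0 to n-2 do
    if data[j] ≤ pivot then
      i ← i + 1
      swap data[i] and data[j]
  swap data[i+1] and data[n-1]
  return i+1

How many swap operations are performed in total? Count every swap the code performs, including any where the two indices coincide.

8

pivot = data[10] = 14; i = -1
j=0: data[0]=11 ≤ 14 → i=0, swap data[0],data[0] (no change) → 11 9 17 13 4 15 12 16 7 10 14
j=1: data[1]=9 ≤ 14 → i=1, swap data[1],data[1] (no change) → 11 9 17 13 4 15 12 16 7 10 14
j=2: data[2]=17 > 14 → no swap
j=3: data[3]=13 ≤ 14 → i=2, swap data[2],data[3] → 11 9 13 17 4 15 12 16 7 10 14
j=4: data[4]=4 ≤ 14 → i=3, swap data[3],data[4] → 11 9 13 4 17 15 12 16 7 10 14
j=5: data[5]=15 > 14 → no swap
j=6: data[6]=12 ≤ 14 → i=4, swap data[4],data[6] → 11 9 13 4 12 15 17 16 7 10 14
j=7: data[7]=16 > 14 → no swap
j=8: data[8]=7 ≤ 14 → i=5, swap data[5],data[8] → 11 9 13 4 12 7 17 16 15 10 14
j=9: data[9]=10 ≤ 14 → i=6, swap data[6],data[9] → 11 9 13 4 12 7 10 16 15 17 14
final swap data[7],data[10] → 11 9 13 4 12 7 10 14 15 17 16; return 7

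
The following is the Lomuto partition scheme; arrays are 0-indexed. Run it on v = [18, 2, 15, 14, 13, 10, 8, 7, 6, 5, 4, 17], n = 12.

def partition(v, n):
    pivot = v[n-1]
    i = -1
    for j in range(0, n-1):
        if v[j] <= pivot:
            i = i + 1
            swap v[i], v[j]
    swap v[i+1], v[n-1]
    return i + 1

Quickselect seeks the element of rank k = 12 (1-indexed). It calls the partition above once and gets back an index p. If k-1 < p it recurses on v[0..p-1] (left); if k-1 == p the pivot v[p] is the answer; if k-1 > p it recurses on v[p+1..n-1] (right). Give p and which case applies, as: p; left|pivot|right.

pivot=17, i=-1
j=0: 18>17, skip
j=1: 2≤17, i=0, swap(0,1) ⇒ [2, 18, 15, 14, 13, 10, 8, 7, 6, 5, 4, 17]
j=2: 15≤17, i=1, swap(1,2) ⇒ [2, 15, 18, 14, 13, 10, 8, 7, 6, 5, 4, 17]
j=3: 14≤17, i=2, swap(2,3) ⇒ [2, 15, 14, 18, 13, 10, 8, 7, 6, 5, 4, 17]
j=4: 13≤17, i=3, swap(3,4) ⇒ [2, 15, 14, 13, 18, 10, 8, 7, 6, 5, 4, 17]
j=5: 10≤17, i=4, swap(4,5) ⇒ [2, 15, 14, 13, 10, 18, 8, 7, 6, 5, 4, 17]
j=6: 8≤17, i=5, swap(5,6) ⇒ [2, 15, 14, 13, 10, 8, 18, 7, 6, 5, 4, 17]
j=7: 7≤17, i=6, swap(6,7) ⇒ [2, 15, 14, 13, 10, 8, 7, 18, 6, 5, 4, 17]
j=8: 6≤17, i=7, swap(7,8) ⇒ [2, 15, 14, 13, 10, 8, 7, 6, 18, 5, 4, 17]
j=9: 5≤17, i=8, swap(8,9) ⇒ [2, 15, 14, 13, 10, 8, 7, 6, 5, 18, 4, 17]
j=10: 4≤17, i=9, swap(9,10) ⇒ [2, 15, 14, 13, 10, 8, 7, 6, 5, 4, 18, 17]
swap(10,11) ⇒ [2, 15, 14, 13, 10, 8, 7, 6, 5, 4, 17, 18]; return 10
p = 10; k-1 = 11 > 10 ⇒ right

10; right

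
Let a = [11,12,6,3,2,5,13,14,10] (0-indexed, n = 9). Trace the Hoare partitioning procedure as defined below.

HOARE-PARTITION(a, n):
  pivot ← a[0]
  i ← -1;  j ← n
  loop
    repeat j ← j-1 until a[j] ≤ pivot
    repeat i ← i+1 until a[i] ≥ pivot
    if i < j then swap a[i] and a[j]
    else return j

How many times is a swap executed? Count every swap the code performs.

2

pivot = a[0] = 11; i = -1, j = 9
j→8 (a[8]=10≤11), i→0 (a[0]=11≥11); i<j, swap → [10,12,6,3,2,5,13,14,11]
j→5 (a[5]=5≤11), i→1 (a[1]=12≥11); i<j, swap → [10,5,6,3,2,12,13,14,11]
j→4, i→5; i≥j, return j=4. a = [10,5,6,3,2,12,13,14,11]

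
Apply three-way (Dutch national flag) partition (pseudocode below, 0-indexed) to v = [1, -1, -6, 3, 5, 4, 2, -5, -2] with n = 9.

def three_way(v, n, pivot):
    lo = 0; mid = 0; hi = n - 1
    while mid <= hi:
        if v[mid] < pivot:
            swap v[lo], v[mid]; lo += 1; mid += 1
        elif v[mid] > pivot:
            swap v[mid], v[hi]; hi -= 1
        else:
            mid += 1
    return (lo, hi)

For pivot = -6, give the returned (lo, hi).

pivot = -6; lo=0, mid=0, hi=8
v[mid]=1>-6: swap v[0],v[8]; hi=7 → [-2, -1, -6, 3, 5, 4, 2, -5, 1]
v[mid]=-2>-6: swap v[0],v[7]; hi=6 → [-5, -1, -6, 3, 5, 4, 2, -2, 1]
v[mid]=-5>-6: swap v[0],v[6]; hi=5 → [2, -1, -6, 3, 5, 4, -5, -2, 1]
v[mid]=2>-6: swap v[0],v[5]; hi=4 → [4, -1, -6, 3, 5, 2, -5, -2, 1]
v[mid]=4>-6: swap v[0],v[4]; hi=3 → [5, -1, -6, 3, 4, 2, -5, -2, 1]
v[mid]=5>-6: swap v[0],v[3]; hi=2 → [3, -1, -6, 5, 4, 2, -5, -2, 1]
v[mid]=3>-6: swap v[0],v[2]; hi=1 → [-6, -1, 3, 5, 4, 2, -5, -2, 1]
v[mid]=-6=-6: mid=1
v[mid]=-1>-6: swap v[1],v[1]; hi=0 → [-6, -1, 3, 5, 4, 2, -5, -2, 1]
end: lo=0, hi=0; v = [-6, -1, 3, 5, 4, 2, -5, -2, 1]

(0, 0)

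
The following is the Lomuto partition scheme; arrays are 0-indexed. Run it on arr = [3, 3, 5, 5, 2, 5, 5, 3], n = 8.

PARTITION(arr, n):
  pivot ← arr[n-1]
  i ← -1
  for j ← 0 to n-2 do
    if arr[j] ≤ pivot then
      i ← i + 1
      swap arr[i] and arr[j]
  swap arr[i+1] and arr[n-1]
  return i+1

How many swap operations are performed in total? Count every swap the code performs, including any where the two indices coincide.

4

pivot=3, i=-1
j=0: 3≤3, i=0, swap(0,0) ⇒ [3, 3, 5, 5, 2, 5, 5, 3]
j=1: 3≤3, i=1, swap(1,1) ⇒ [3, 3, 5, 5, 2, 5, 5, 3]
j=2: 5>3, skip
j=3: 5>3, skip
j=4: 2≤3, i=2, swap(2,4) ⇒ [3, 3, 2, 5, 5, 5, 5, 3]
j=5: 5>3, skip
j=6: 5>3, skip
swap(3,7) ⇒ [3, 3, 2, 3, 5, 5, 5, 5]; return 3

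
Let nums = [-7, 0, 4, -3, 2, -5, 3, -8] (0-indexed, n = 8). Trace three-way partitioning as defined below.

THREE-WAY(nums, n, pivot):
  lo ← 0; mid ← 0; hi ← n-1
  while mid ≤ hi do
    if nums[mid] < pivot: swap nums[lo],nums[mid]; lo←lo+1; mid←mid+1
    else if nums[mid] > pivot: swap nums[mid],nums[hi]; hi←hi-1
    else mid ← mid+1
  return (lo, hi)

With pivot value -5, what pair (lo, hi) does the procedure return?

(2, 2)

pivot = -5; lo=0, mid=0, hi=7
nums[mid]=-7<-5: swap nums[0],nums[0]; lo=1,mid=1 → [-7, 0, 4, -3, 2, -5, 3, -8]
nums[mid]=0>-5: swap nums[1],nums[7]; hi=6 → [-7, -8, 4, -3, 2, -5, 3, 0]
nums[mid]=-8<-5: swap nums[1],nums[1]; lo=2,mid=2 → [-7, -8, 4, -3, 2, -5, 3, 0]
nums[mid]=4>-5: swap nums[2],nums[6]; hi=5 → [-7, -8, 3, -3, 2, -5, 4, 0]
nums[mid]=3>-5: swap nums[2],nums[5]; hi=4 → [-7, -8, -5, -3, 2, 3, 4, 0]
nums[mid]=-5=-5: mid=3
nums[mid]=-3>-5: swap nums[3],nums[4]; hi=3 → [-7, -8, -5, 2, -3, 3, 4, 0]
nums[mid]=2>-5: swap nums[3],nums[3]; hi=2 → [-7, -8, -5, 2, -3, 3, 4, 0]
end: lo=2, hi=2; nums = [-7, -8, -5, 2, -3, 3, 4, 0]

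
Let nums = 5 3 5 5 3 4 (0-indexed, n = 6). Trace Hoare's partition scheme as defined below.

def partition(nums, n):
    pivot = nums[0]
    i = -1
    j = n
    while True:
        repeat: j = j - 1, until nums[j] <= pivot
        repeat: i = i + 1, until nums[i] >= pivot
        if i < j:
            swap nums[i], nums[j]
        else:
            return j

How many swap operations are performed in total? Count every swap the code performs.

2

pivot=5
j stops at 5 (4), i stops at 0 (5); swap ⇒ 4 3 5 5 3 5
j stops at 4 (3), i stops at 2 (5); swap ⇒ 4 3 3 5 5 5
j stops at 3, i stops at 3; i≥j ⇒ return 3. nums=4 3 3 5 5 5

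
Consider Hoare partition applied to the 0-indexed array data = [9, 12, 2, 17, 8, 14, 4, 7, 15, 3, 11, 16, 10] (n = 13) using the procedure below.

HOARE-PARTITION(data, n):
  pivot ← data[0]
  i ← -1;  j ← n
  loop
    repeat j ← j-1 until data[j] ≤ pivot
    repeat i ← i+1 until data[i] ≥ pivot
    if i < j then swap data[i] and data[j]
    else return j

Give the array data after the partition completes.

[3, 7, 2, 4, 8, 14, 17, 12, 15, 9, 11, 16, 10]

pivot = data[0] = 9; i = -1, j = 13
j→9 (data[9]=3≤9), i→0 (data[0]=9≥9); i<j, swap → [3, 12, 2, 17, 8, 14, 4, 7, 15, 9, 11, 16, 10]
j→7 (data[7]=7≤9), i→1 (data[1]=12≥9); i<j, swap → [3, 7, 2, 17, 8, 14, 4, 12, 15, 9, 11, 16, 10]
j→6 (data[6]=4≤9), i→3 (data[3]=17≥9); i<j, swap → [3, 7, 2, 4, 8, 14, 17, 12, 15, 9, 11, 16, 10]
j→4, i→5; i≥j, return j=4. data = [3, 7, 2, 4, 8, 14, 17, 12, 15, 9, 11, 16, 10]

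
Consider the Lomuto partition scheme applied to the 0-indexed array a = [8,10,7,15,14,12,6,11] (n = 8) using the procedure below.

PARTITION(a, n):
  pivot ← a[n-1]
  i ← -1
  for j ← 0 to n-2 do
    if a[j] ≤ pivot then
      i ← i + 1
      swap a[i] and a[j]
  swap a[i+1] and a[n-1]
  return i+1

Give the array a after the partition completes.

[8,10,7,6,11,12,15,14]

pivot=11, i=-1
j=0: 8≤11, i=0, swap(0,0) ⇒ [8,10,7,15,14,12,6,11]
j=1: 10≤11, i=1, swap(1,1) ⇒ [8,10,7,15,14,12,6,11]
j=2: 7≤11, i=2, swap(2,2) ⇒ [8,10,7,15,14,12,6,11]
j=3: 15>11, skip
j=4: 14>11, skip
j=5: 12>11, skip
j=6: 6≤11, i=3, swap(3,6) ⇒ [8,10,7,6,14,12,15,11]
swap(4,7) ⇒ [8,10,7,6,11,12,15,14]; return 4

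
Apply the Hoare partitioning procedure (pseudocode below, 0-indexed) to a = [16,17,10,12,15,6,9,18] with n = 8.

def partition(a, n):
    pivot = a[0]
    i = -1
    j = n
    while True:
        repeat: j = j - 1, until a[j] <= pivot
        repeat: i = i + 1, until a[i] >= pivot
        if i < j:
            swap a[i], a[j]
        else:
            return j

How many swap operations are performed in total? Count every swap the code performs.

pivot = a[0] = 16; i = -1, j = 8
j→6 (a[6]=9≤16), i→0 (a[0]=16≥16); i<j, swap → [9,17,10,12,15,6,16,18]
j→5 (a[5]=6≤16), i→1 (a[1]=17≥16); i<j, swap → [9,6,10,12,15,17,16,18]
j→4, i→5; i≥j, return j=4. a = [9,6,10,12,15,17,16,18]

2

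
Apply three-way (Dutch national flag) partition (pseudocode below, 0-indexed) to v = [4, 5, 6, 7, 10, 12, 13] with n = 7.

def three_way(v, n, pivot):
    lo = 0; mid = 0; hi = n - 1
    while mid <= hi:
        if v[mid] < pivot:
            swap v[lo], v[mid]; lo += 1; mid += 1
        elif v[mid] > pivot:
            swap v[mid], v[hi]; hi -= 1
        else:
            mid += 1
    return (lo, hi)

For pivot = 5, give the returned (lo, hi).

pivot = 5; lo=0, mid=0, hi=6
v[mid]=4<5: swap v[0],v[0]; lo=1,mid=1 → [4, 5, 6, 7, 10, 12, 13]
v[mid]=5=5: mid=2
v[mid]=6>5: swap v[2],v[6]; hi=5 → [4, 5, 13, 7, 10, 12, 6]
v[mid]=13>5: swap v[2],v[5]; hi=4 → [4, 5, 12, 7, 10, 13, 6]
v[mid]=12>5: swap v[2],v[4]; hi=3 → [4, 5, 10, 7, 12, 13, 6]
v[mid]=10>5: swap v[2],v[3]; hi=2 → [4, 5, 7, 10, 12, 13, 6]
v[mid]=7>5: swap v[2],v[2]; hi=1 → [4, 5, 7, 10, 12, 13, 6]
end: lo=1, hi=1; v = [4, 5, 7, 10, 12, 13, 6]

(1, 1)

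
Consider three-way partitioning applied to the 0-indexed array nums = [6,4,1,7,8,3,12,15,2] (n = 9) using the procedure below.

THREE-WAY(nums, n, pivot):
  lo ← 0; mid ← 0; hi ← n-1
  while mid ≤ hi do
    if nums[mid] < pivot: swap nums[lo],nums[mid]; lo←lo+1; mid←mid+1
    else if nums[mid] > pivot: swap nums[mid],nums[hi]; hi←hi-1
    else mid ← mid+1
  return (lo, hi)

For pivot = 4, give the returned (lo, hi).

pivot = 4; lo=0, mid=0, hi=8
nums[mid]=6>4: swap nums[0],nums[8]; hi=7 → [2,4,1,7,8,3,12,15,6]
nums[mid]=2<4: swap nums[0],nums[0]; lo=1,mid=1 → [2,4,1,7,8,3,12,15,6]
nums[mid]=4=4: mid=2
nums[mid]=1<4: swap nums[1],nums[2]; lo=2,mid=3 → [2,1,4,7,8,3,12,15,6]
nums[mid]=7>4: swap nums[3],nums[7]; hi=6 → [2,1,4,15,8,3,12,7,6]
nums[mid]=15>4: swap nums[3],nums[6]; hi=5 → [2,1,4,12,8,3,15,7,6]
nums[mid]=12>4: swap nums[3],nums[5]; hi=4 → [2,1,4,3,8,12,15,7,6]
nums[mid]=3<4: swap nums[2],nums[3]; lo=3,mid=4 → [2,1,3,4,8,12,15,7,6]
nums[mid]=8>4: swap nums[4],nums[4]; hi=3 → [2,1,3,4,8,12,15,7,6]
end: lo=3, hi=3; nums = [2,1,3,4,8,12,15,7,6]

(3, 3)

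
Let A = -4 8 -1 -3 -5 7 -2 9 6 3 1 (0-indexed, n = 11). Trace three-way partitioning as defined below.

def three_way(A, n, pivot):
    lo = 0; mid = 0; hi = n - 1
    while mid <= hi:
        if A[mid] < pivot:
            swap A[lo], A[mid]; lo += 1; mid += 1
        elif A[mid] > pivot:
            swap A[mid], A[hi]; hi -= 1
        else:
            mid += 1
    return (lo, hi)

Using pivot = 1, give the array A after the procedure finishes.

pivot = 1; lo=0, mid=0, hi=10
A[mid]=-4<1: swap A[0],A[0]; lo=1,mid=1 → -4 8 -1 -3 -5 7 -2 9 6 3 1
A[mid]=8>1: swap A[1],A[10]; hi=9 → -4 1 -1 -3 -5 7 -2 9 6 3 8
A[mid]=1=1: mid=2
A[mid]=-1<1: swap A[1],A[2]; lo=2,mid=3 → -4 -1 1 -3 -5 7 -2 9 6 3 8
A[mid]=-3<1: swap A[2],A[3]; lo=3,mid=4 → -4 -1 -3 1 -5 7 -2 9 6 3 8
A[mid]=-5<1: swap A[3],A[4]; lo=4,mid=5 → -4 -1 -3 -5 1 7 -2 9 6 3 8
A[mid]=7>1: swap A[5],A[9]; hi=8 → -4 -1 -3 -5 1 3 -2 9 6 7 8
A[mid]=3>1: swap A[5],A[8]; hi=7 → -4 -1 -3 -5 1 6 -2 9 3 7 8
A[mid]=6>1: swap A[5],A[7]; hi=6 → -4 -1 -3 -5 1 9 -2 6 3 7 8
A[mid]=9>1: swap A[5],A[6]; hi=5 → -4 -1 -3 -5 1 -2 9 6 3 7 8
A[mid]=-2<1: swap A[4],A[5]; lo=5,mid=6 → -4 -1 -3 -5 -2 1 9 6 3 7 8
end: lo=5, hi=5; A = -4 -1 -3 -5 -2 1 9 6 3 7 8

-4 -1 -3 -5 -2 1 9 6 3 7 8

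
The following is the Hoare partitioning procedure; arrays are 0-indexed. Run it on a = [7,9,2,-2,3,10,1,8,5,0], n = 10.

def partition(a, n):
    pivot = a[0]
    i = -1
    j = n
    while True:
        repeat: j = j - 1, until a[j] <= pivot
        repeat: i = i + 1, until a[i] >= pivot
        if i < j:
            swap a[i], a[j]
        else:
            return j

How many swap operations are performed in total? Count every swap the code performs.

3

pivot = a[0] = 7; i = -1, j = 10
j→9 (a[9]=0≤7), i→0 (a[0]=7≥7); i<j, swap → [0,9,2,-2,3,10,1,8,5,7]
j→8 (a[8]=5≤7), i→1 (a[1]=9≥7); i<j, swap → [0,5,2,-2,3,10,1,8,9,7]
j→6 (a[6]=1≤7), i→5 (a[5]=10≥7); i<j, swap → [0,5,2,-2,3,1,10,8,9,7]
j→5, i→6; i≥j, return j=5. a = [0,5,2,-2,3,1,10,8,9,7]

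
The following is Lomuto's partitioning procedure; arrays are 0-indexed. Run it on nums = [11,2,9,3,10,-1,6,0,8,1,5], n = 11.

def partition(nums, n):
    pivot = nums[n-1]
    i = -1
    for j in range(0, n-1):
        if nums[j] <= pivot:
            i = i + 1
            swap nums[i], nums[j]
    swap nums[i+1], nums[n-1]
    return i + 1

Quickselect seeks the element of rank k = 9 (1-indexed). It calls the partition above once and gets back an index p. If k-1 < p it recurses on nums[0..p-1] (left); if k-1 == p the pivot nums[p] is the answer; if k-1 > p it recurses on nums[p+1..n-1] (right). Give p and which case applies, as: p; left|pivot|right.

5; right

pivot = nums[10] = 5; i = -1
j=0: nums[0]=11 > 5 → no swap
j=1: nums[1]=2 ≤ 5 → i=0, swap nums[0],nums[1] → [2,11,9,3,10,-1,6,0,8,1,5]
j=2: nums[2]=9 > 5 → no swap
j=3: nums[3]=3 ≤ 5 → i=1, swap nums[1],nums[3] → [2,3,9,11,10,-1,6,0,8,1,5]
j=4: nums[4]=10 > 5 → no swap
j=5: nums[5]=-1 ≤ 5 → i=2, swap nums[2],nums[5] → [2,3,-1,11,10,9,6,0,8,1,5]
j=6: nums[6]=6 > 5 → no swap
j=7: nums[7]=0 ≤ 5 → i=3, swap nums[3],nums[7] → [2,3,-1,0,10,9,6,11,8,1,5]
j=8: nums[8]=8 > 5 → no swap
j=9: nums[9]=1 ≤ 5 → i=4, swap nums[4],nums[9] → [2,3,-1,0,1,9,6,11,8,10,5]
final swap nums[5],nums[10] → [2,3,-1,0,1,5,6,11,8,10,9]; return 5
p = 5; k-1 = 8 > 5 ⇒ right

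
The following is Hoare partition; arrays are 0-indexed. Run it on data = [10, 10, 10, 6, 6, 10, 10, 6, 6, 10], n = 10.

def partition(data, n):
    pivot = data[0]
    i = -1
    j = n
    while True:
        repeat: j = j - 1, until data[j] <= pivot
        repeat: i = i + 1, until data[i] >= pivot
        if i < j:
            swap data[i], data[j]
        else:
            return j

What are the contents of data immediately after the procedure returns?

[10, 6, 6, 6, 6, 10, 10, 10, 10, 10]

pivot = data[0] = 10; i = -1, j = 10
j→9 (data[9]=10≤10), i→0 (data[0]=10≥10); i<j, swap → [10, 10, 10, 6, 6, 10, 10, 6, 6, 10]
j→8 (data[8]=6≤10), i→1 (data[1]=10≥10); i<j, swap → [10, 6, 10, 6, 6, 10, 10, 6, 10, 10]
j→7 (data[7]=6≤10), i→2 (data[2]=10≥10); i<j, swap → [10, 6, 6, 6, 6, 10, 10, 10, 10, 10]
j→6 (data[6]=10≤10), i→5 (data[5]=10≥10); i<j, swap → [10, 6, 6, 6, 6, 10, 10, 10, 10, 10]
j→5, i→6; i≥j, return j=5. data = [10, 6, 6, 6, 6, 10, 10, 10, 10, 10]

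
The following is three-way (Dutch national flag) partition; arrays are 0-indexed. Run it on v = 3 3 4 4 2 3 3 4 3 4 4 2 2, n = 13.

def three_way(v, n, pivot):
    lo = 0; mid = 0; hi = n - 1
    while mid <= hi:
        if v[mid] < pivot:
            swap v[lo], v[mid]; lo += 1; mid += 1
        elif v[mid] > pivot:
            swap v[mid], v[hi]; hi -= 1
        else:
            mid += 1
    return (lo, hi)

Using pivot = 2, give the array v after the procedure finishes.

2 2 2 4 3 3 4 3 4 4 4 3 3

pivot = 2; lo=0, mid=0, hi=12
v[mid]=3>2: swap v[0],v[12]; hi=11 → 2 3 4 4 2 3 3 4 3 4 4 2 3
v[mid]=2=2: mid=1
v[mid]=3>2: swap v[1],v[11]; hi=10 → 2 2 4 4 2 3 3 4 3 4 4 3 3
v[mid]=2=2: mid=2
v[mid]=4>2: swap v[2],v[10]; hi=9 → 2 2 4 4 2 3 3 4 3 4 4 3 3
v[mid]=4>2: swap v[2],v[9]; hi=8 → 2 2 4 4 2 3 3 4 3 4 4 3 3
v[mid]=4>2: swap v[2],v[8]; hi=7 → 2 2 3 4 2 3 3 4 4 4 4 3 3
v[mid]=3>2: swap v[2],v[7]; hi=6 → 2 2 4 4 2 3 3 3 4 4 4 3 3
v[mid]=4>2: swap v[2],v[6]; hi=5 → 2 2 3 4 2 3 4 3 4 4 4 3 3
v[mid]=3>2: swap v[2],v[5]; hi=4 → 2 2 3 4 2 3 4 3 4 4 4 3 3
v[mid]=3>2: swap v[2],v[4]; hi=3 → 2 2 2 4 3 3 4 3 4 4 4 3 3
v[mid]=2=2: mid=3
v[mid]=4>2: swap v[3],v[3]; hi=2 → 2 2 2 4 3 3 4 3 4 4 4 3 3
end: lo=0, hi=2; v = 2 2 2 4 3 3 4 3 4 4 4 3 3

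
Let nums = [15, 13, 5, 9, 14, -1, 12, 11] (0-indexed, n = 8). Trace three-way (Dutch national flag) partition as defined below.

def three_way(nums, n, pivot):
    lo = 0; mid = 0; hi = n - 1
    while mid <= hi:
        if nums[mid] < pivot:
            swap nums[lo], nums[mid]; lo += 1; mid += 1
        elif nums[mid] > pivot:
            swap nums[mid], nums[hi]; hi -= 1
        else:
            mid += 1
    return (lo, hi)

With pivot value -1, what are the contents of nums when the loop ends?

[-1, 5, 9, 14, 13, 12, 11, 15]

pivot = -1; lo=0, mid=0, hi=7
nums[mid]=15>-1: swap nums[0],nums[7]; hi=6 → [11, 13, 5, 9, 14, -1, 12, 15]
nums[mid]=11>-1: swap nums[0],nums[6]; hi=5 → [12, 13, 5, 9, 14, -1, 11, 15]
nums[mid]=12>-1: swap nums[0],nums[5]; hi=4 → [-1, 13, 5, 9, 14, 12, 11, 15]
nums[mid]=-1=-1: mid=1
nums[mid]=13>-1: swap nums[1],nums[4]; hi=3 → [-1, 14, 5, 9, 13, 12, 11, 15]
nums[mid]=14>-1: swap nums[1],nums[3]; hi=2 → [-1, 9, 5, 14, 13, 12, 11, 15]
nums[mid]=9>-1: swap nums[1],nums[2]; hi=1 → [-1, 5, 9, 14, 13, 12, 11, 15]
nums[mid]=5>-1: swap nums[1],nums[1]; hi=0 → [-1, 5, 9, 14, 13, 12, 11, 15]
end: lo=0, hi=0; nums = [-1, 5, 9, 14, 13, 12, 11, 15]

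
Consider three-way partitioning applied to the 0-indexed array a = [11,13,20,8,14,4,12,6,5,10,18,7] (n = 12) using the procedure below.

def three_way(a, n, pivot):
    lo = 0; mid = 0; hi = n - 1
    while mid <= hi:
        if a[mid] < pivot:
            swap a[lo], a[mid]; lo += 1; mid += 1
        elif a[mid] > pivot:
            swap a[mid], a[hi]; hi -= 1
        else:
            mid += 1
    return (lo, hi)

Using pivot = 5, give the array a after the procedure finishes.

[4,5,8,14,20,12,6,13,10,18,7,11]

lo=0 mid=0 hi=11
11>5: swap(0,11), hi=10 ⇒ [7,13,20,8,14,4,12,6,5,10,18,11]
7>5: swap(0,10), hi=9 ⇒ [18,13,20,8,14,4,12,6,5,10,7,11]
18>5: swap(0,9), hi=8 ⇒ [10,13,20,8,14,4,12,6,5,18,7,11]
10>5: swap(0,8), hi=7 ⇒ [5,13,20,8,14,4,12,6,10,18,7,11]
5=5: mid=1
13>5: swap(1,7), hi=6 ⇒ [5,6,20,8,14,4,12,13,10,18,7,11]
6>5: swap(1,6), hi=5 ⇒ [5,12,20,8,14,4,6,13,10,18,7,11]
12>5: swap(1,5), hi=4 ⇒ [5,4,20,8,14,12,6,13,10,18,7,11]
4<5: swap(0,1), lo=1 mid=2 ⇒ [4,5,20,8,14,12,6,13,10,18,7,11]
20>5: swap(2,4), hi=3 ⇒ [4,5,14,8,20,12,6,13,10,18,7,11]
14>5: swap(2,3), hi=2 ⇒ [4,5,8,14,20,12,6,13,10,18,7,11]
8>5: swap(2,2), hi=1 ⇒ [4,5,8,14,20,12,6,13,10,18,7,11]
done. lo=1 hi=1; a=[4,5,8,14,20,12,6,13,10,18,7,11]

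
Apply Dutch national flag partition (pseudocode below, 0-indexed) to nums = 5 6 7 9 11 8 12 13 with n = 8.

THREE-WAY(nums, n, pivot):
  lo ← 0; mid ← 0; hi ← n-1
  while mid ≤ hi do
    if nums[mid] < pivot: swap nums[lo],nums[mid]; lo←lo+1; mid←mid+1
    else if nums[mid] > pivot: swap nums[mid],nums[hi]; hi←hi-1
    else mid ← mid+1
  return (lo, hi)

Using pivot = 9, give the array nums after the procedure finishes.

5 6 7 8 9 12 13 11

pivot = 9; lo=0, mid=0, hi=7
nums[mid]=5<9: swap nums[0],nums[0]; lo=1,mid=1 → 5 6 7 9 11 8 12 13
nums[mid]=6<9: swap nums[1],nums[1]; lo=2,mid=2 → 5 6 7 9 11 8 12 13
nums[mid]=7<9: swap nums[2],nums[2]; lo=3,mid=3 → 5 6 7 9 11 8 12 13
nums[mid]=9=9: mid=4
nums[mid]=11>9: swap nums[4],nums[7]; hi=6 → 5 6 7 9 13 8 12 11
nums[mid]=13>9: swap nums[4],nums[6]; hi=5 → 5 6 7 9 12 8 13 11
nums[mid]=12>9: swap nums[4],nums[5]; hi=4 → 5 6 7 9 8 12 13 11
nums[mid]=8<9: swap nums[3],nums[4]; lo=4,mid=5 → 5 6 7 8 9 12 13 11
end: lo=4, hi=4; nums = 5 6 7 8 9 12 13 11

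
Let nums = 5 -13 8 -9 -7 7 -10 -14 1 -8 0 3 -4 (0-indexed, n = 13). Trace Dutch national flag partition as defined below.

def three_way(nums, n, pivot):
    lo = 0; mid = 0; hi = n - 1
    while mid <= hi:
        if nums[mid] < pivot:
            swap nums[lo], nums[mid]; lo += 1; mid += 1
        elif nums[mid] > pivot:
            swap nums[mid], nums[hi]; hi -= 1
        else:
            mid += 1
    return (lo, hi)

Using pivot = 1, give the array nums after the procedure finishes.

-4 -13 0 -9 -7 -8 -10 -14 1 7 3 8 5

pivot = 1; lo=0, mid=0, hi=12
nums[mid]=5>1: swap nums[0],nums[12]; hi=11 → -4 -13 8 -9 -7 7 -10 -14 1 -8 0 3 5
nums[mid]=-4<1: swap nums[0],nums[0]; lo=1,mid=1 → -4 -13 8 -9 -7 7 -10 -14 1 -8 0 3 5
nums[mid]=-13<1: swap nums[1],nums[1]; lo=2,mid=2 → -4 -13 8 -9 -7 7 -10 -14 1 -8 0 3 5
nums[mid]=8>1: swap nums[2],nums[11]; hi=10 → -4 -13 3 -9 -7 7 -10 -14 1 -8 0 8 5
nums[mid]=3>1: swap nums[2],nums[10]; hi=9 → -4 -13 0 -9 -7 7 -10 -14 1 -8 3 8 5
nums[mid]=0<1: swap nums[2],nums[2]; lo=3,mid=3 → -4 -13 0 -9 -7 7 -10 -14 1 -8 3 8 5
nums[mid]=-9<1: swap nums[3],nums[3]; lo=4,mid=4 → -4 -13 0 -9 -7 7 -10 -14 1 -8 3 8 5
nums[mid]=-7<1: swap nums[4],nums[4]; lo=5,mid=5 → -4 -13 0 -9 -7 7 -10 -14 1 -8 3 8 5
nums[mid]=7>1: swap nums[5],nums[9]; hi=8 → -4 -13 0 -9 -7 -8 -10 -14 1 7 3 8 5
nums[mid]=-8<1: swap nums[5],nums[5]; lo=6,mid=6 → -4 -13 0 -9 -7 -8 -10 -14 1 7 3 8 5
nums[mid]=-10<1: swap nums[6],nums[6]; lo=7,mid=7 → -4 -13 0 -9 -7 -8 -10 -14 1 7 3 8 5
nums[mid]=-14<1: swap nums[7],nums[7]; lo=8,mid=8 → -4 -13 0 -9 -7 -8 -10 -14 1 7 3 8 5
nums[mid]=1=1: mid=9
end: lo=8, hi=8; nums = -4 -13 0 -9 -7 -8 -10 -14 1 7 3 8 5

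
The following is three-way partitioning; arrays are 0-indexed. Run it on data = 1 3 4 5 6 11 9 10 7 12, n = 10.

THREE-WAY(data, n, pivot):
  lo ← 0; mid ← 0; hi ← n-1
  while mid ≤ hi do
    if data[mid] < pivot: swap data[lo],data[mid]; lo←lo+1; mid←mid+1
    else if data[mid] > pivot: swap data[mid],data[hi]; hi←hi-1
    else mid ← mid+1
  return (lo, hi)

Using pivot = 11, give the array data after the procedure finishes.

pivot = 11; lo=0, mid=0, hi=9
data[mid]=1<11: swap data[0],data[0]; lo=1,mid=1 → 1 3 4 5 6 11 9 10 7 12
data[mid]=3<11: swap data[1],data[1]; lo=2,mid=2 → 1 3 4 5 6 11 9 10 7 12
data[mid]=4<11: swap data[2],data[2]; lo=3,mid=3 → 1 3 4 5 6 11 9 10 7 12
data[mid]=5<11: swap data[3],data[3]; lo=4,mid=4 → 1 3 4 5 6 11 9 10 7 12
data[mid]=6<11: swap data[4],data[4]; lo=5,mid=5 → 1 3 4 5 6 11 9 10 7 12
data[mid]=11=11: mid=6
data[mid]=9<11: swap data[5],data[6]; lo=6,mid=7 → 1 3 4 5 6 9 11 10 7 12
data[mid]=10<11: swap data[6],data[7]; lo=7,mid=8 → 1 3 4 5 6 9 10 11 7 12
data[mid]=7<11: swap data[7],data[8]; lo=8,mid=9 → 1 3 4 5 6 9 10 7 11 12
data[mid]=12>11: swap data[9],data[9]; hi=8 → 1 3 4 5 6 9 10 7 11 12
end: lo=8, hi=8; data = 1 3 4 5 6 9 10 7 11 12

1 3 4 5 6 9 10 7 11 12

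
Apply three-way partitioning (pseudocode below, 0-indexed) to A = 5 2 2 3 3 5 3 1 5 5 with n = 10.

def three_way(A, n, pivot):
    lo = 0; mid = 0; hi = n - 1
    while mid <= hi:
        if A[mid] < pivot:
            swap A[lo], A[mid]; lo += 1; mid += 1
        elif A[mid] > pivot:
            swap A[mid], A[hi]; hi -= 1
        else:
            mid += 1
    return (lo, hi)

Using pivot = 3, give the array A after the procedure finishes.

pivot = 3; lo=0, mid=0, hi=9
A[mid]=5>3: swap A[0],A[9]; hi=8 → 5 2 2 3 3 5 3 1 5 5
A[mid]=5>3: swap A[0],A[8]; hi=7 → 5 2 2 3 3 5 3 1 5 5
A[mid]=5>3: swap A[0],A[7]; hi=6 → 1 2 2 3 3 5 3 5 5 5
A[mid]=1<3: swap A[0],A[0]; lo=1,mid=1 → 1 2 2 3 3 5 3 5 5 5
A[mid]=2<3: swap A[1],A[1]; lo=2,mid=2 → 1 2 2 3 3 5 3 5 5 5
A[mid]=2<3: swap A[2],A[2]; lo=3,mid=3 → 1 2 2 3 3 5 3 5 5 5
A[mid]=3=3: mid=4
A[mid]=3=3: mid=5
A[mid]=5>3: swap A[5],A[6]; hi=5 → 1 2 2 3 3 3 5 5 5 5
A[mid]=3=3: mid=6
end: lo=3, hi=5; A = 1 2 2 3 3 3 5 5 5 5

1 2 2 3 3 3 5 5 5 5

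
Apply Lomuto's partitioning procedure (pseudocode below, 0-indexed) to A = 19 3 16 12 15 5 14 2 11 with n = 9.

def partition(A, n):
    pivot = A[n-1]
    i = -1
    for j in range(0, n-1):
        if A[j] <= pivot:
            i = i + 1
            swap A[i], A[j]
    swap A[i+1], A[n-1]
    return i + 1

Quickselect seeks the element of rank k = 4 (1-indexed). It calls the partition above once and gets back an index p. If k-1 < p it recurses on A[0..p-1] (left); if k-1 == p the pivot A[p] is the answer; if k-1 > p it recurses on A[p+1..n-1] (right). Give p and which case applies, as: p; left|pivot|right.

3; pivot

pivot = A[8] = 11; i = -1
j=0: A[0]=19 > 11 → no swap
j=1: A[1]=3 ≤ 11 → i=0, swap A[0],A[1] → 3 19 16 12 15 5 14 2 11
j=2: A[2]=16 > 11 → no swap
j=3: A[3]=12 > 11 → no swap
j=4: A[4]=15 > 11 → no swap
j=5: A[5]=5 ≤ 11 → i=1, swap A[1],A[5] → 3 5 16 12 15 19 14 2 11
j=6: A[6]=14 > 11 → no swap
j=7: A[7]=2 ≤ 11 → i=2, swap A[2],A[7] → 3 5 2 12 15 19 14 16 11
final swap A[3],A[8] → 3 5 2 11 15 19 14 16 12; return 3
p = 3; k-1 = 3 == 3 ⇒ pivot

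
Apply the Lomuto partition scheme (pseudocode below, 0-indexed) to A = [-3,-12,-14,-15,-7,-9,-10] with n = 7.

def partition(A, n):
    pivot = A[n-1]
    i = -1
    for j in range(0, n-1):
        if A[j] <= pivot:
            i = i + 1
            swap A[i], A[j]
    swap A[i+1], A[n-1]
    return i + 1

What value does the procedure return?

pivot=-10, i=-1
j=0: -3>-10, skip
j=1: -12≤-10, i=0, swap(0,1) ⇒ [-12,-3,-14,-15,-7,-9,-10]
j=2: -14≤-10, i=1, swap(1,2) ⇒ [-12,-14,-3,-15,-7,-9,-10]
j=3: -15≤-10, i=2, swap(2,3) ⇒ [-12,-14,-15,-3,-7,-9,-10]
j=4: -7>-10, skip
j=5: -9>-10, skip
swap(3,6) ⇒ [-12,-14,-15,-10,-7,-9,-3]; return 3

3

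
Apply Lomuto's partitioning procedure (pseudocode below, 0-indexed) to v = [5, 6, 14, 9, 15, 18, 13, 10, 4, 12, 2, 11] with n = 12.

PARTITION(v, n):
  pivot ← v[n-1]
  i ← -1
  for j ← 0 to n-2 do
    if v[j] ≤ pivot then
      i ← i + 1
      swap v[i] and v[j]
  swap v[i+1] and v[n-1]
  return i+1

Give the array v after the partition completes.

[5, 6, 9, 10, 4, 2, 11, 14, 15, 12, 18, 13]

pivot = v[11] = 11; i = -1
j=0: v[0]=5 ≤ 11 → i=0, swap v[0],v[0] (no change) → [5, 6, 14, 9, 15, 18, 13, 10, 4, 12, 2, 11]
j=1: v[1]=6 ≤ 11 → i=1, swap v[1],v[1] (no change) → [5, 6, 14, 9, 15, 18, 13, 10, 4, 12, 2, 11]
j=2: v[2]=14 > 11 → no swap
j=3: v[3]=9 ≤ 11 → i=2, swap v[2],v[3] → [5, 6, 9, 14, 15, 18, 13, 10, 4, 12, 2, 11]
j=4: v[4]=15 > 11 → no swap
j=5: v[5]=18 > 11 → no swap
j=6: v[6]=13 > 11 → no swap
j=7: v[7]=10 ≤ 11 → i=3, swap v[3],v[7] → [5, 6, 9, 10, 15, 18, 13, 14, 4, 12, 2, 11]
j=8: v[8]=4 ≤ 11 → i=4, swap v[4],v[8] → [5, 6, 9, 10, 4, 18, 13, 14, 15, 12, 2, 11]
j=9: v[9]=12 > 11 → no swap
j=10: v[10]=2 ≤ 11 → i=5, swap v[5],v[10] → [5, 6, 9, 10, 4, 2, 13, 14, 15, 12, 18, 11]
final swap v[6],v[11] → [5, 6, 9, 10, 4, 2, 11, 14, 15, 12, 18, 13]; return 6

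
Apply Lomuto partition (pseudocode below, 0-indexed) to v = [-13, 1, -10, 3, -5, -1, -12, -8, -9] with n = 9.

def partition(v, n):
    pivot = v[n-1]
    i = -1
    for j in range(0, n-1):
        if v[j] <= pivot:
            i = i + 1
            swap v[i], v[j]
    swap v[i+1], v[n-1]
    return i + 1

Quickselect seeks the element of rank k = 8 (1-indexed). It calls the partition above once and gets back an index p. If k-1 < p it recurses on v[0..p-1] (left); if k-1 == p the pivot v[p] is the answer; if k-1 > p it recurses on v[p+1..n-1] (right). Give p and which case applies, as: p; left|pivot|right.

pivot=-9, i=-1
j=0: -13≤-9, i=0, swap(0,0) ⇒ [-13, 1, -10, 3, -5, -1, -12, -8, -9]
j=1: 1>-9, skip
j=2: -10≤-9, i=1, swap(1,2) ⇒ [-13, -10, 1, 3, -5, -1, -12, -8, -9]
j=3: 3>-9, skip
j=4: -5>-9, skip
j=5: -1>-9, skip
j=6: -12≤-9, i=2, swap(2,6) ⇒ [-13, -10, -12, 3, -5, -1, 1, -8, -9]
j=7: -8>-9, skip
swap(3,8) ⇒ [-13, -10, -12, -9, -5, -1, 1, -8, 3]; return 3
p = 3; k-1 = 7 > 3 ⇒ right

3; right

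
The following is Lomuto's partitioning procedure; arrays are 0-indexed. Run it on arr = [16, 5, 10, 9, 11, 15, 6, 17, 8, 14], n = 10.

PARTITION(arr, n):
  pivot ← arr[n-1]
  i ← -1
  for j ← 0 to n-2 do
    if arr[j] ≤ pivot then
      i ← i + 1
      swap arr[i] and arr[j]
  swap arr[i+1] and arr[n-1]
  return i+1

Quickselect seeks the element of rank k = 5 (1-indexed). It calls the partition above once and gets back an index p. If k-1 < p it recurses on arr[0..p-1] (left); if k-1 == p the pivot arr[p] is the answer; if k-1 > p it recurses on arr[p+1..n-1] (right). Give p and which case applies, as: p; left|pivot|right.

6; left

pivot = arr[9] = 14; i = -1
j=0: arr[0]=16 > 14 → no swap
j=1: arr[1]=5 ≤ 14 → i=0, swap arr[0],arr[1] → [5, 16, 10, 9, 11, 15, 6, 17, 8, 14]
j=2: arr[2]=10 ≤ 14 → i=1, swap arr[1],arr[2] → [5, 10, 16, 9, 11, 15, 6, 17, 8, 14]
j=3: arr[3]=9 ≤ 14 → i=2, swap arr[2],arr[3] → [5, 10, 9, 16, 11, 15, 6, 17, 8, 14]
j=4: arr[4]=11 ≤ 14 → i=3, swap arr[3],arr[4] → [5, 10, 9, 11, 16, 15, 6, 17, 8, 14]
j=5: arr[5]=15 > 14 → no swap
j=6: arr[6]=6 ≤ 14 → i=4, swap arr[4],arr[6] → [5, 10, 9, 11, 6, 15, 16, 17, 8, 14]
j=7: arr[7]=17 > 14 → no swap
j=8: arr[8]=8 ≤ 14 → i=5, swap arr[5],arr[8] → [5, 10, 9, 11, 6, 8, 16, 17, 15, 14]
final swap arr[6],arr[9] → [5, 10, 9, 11, 6, 8, 14, 17, 15, 16]; return 6
p = 6; k-1 = 4 < 6 ⇒ left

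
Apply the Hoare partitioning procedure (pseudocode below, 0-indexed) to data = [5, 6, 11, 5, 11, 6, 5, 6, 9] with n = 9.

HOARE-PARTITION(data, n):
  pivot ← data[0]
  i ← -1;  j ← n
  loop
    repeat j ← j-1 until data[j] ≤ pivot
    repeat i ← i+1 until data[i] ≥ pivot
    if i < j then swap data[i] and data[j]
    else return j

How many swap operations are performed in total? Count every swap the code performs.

pivot=5
j stops at 6 (5), i stops at 0 (5); swap ⇒ [5, 6, 11, 5, 11, 6, 5, 6, 9]
j stops at 3 (5), i stops at 1 (6); swap ⇒ [5, 5, 11, 6, 11, 6, 5, 6, 9]
j stops at 1, i stops at 2; i≥j ⇒ return 1. data=[5, 5, 11, 6, 11, 6, 5, 6, 9]

2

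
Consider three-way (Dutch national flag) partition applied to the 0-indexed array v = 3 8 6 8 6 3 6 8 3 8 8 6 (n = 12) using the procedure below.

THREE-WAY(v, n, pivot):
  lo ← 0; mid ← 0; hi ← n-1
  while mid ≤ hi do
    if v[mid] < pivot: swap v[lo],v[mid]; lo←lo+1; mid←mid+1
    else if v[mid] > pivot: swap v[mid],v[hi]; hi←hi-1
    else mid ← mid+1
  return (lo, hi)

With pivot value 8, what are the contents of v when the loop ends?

3 6 6 3 6 3 6 8 8 8 8 8

lo=0 mid=0 hi=11
3<8: swap(0,0), lo=1 mid=1 ⇒ 3 8 6 8 6 3 6 8 3 8 8 6
8=8: mid=2
6<8: swap(1,2), lo=2 mid=3 ⇒ 3 6 8 8 6 3 6 8 3 8 8 6
8=8: mid=4
6<8: swap(2,4), lo=3 mid=5 ⇒ 3 6 6 8 8 3 6 8 3 8 8 6
3<8: swap(3,5), lo=4 mid=6 ⇒ 3 6 6 3 8 8 6 8 3 8 8 6
6<8: swap(4,6), lo=5 mid=7 ⇒ 3 6 6 3 6 8 8 8 3 8 8 6
8=8: mid=8
3<8: swap(5,8), lo=6 mid=9 ⇒ 3 6 6 3 6 3 8 8 8 8 8 6
8=8: mid=10
8=8: mid=11
6<8: swap(6,11), lo=7 mid=12 ⇒ 3 6 6 3 6 3 6 8 8 8 8 8
done. lo=7 hi=11; v=3 6 6 3 6 3 6 8 8 8 8 8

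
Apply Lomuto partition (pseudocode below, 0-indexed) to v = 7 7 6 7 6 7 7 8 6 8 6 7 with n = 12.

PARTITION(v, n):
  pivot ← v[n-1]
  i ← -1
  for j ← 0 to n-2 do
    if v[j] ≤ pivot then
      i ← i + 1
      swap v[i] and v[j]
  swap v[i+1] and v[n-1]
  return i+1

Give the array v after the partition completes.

7 7 6 7 6 7 7 6 6 7 8 8

pivot=7, i=-1
j=0: 7≤7, i=0, swap(0,0) ⇒ 7 7 6 7 6 7 7 8 6 8 6 7
j=1: 7≤7, i=1, swap(1,1) ⇒ 7 7 6 7 6 7 7 8 6 8 6 7
j=2: 6≤7, i=2, swap(2,2) ⇒ 7 7 6 7 6 7 7 8 6 8 6 7
j=3: 7≤7, i=3, swap(3,3) ⇒ 7 7 6 7 6 7 7 8 6 8 6 7
j=4: 6≤7, i=4, swap(4,4) ⇒ 7 7 6 7 6 7 7 8 6 8 6 7
j=5: 7≤7, i=5, swap(5,5) ⇒ 7 7 6 7 6 7 7 8 6 8 6 7
j=6: 7≤7, i=6, swap(6,6) ⇒ 7 7 6 7 6 7 7 8 6 8 6 7
j=7: 8>7, skip
j=8: 6≤7, i=7, swap(7,8) ⇒ 7 7 6 7 6 7 7 6 8 8 6 7
j=9: 8>7, skip
j=10: 6≤7, i=8, swap(8,10) ⇒ 7 7 6 7 6 7 7 6 6 8 8 7
swap(9,11) ⇒ 7 7 6 7 6 7 7 6 6 7 8 8; return 9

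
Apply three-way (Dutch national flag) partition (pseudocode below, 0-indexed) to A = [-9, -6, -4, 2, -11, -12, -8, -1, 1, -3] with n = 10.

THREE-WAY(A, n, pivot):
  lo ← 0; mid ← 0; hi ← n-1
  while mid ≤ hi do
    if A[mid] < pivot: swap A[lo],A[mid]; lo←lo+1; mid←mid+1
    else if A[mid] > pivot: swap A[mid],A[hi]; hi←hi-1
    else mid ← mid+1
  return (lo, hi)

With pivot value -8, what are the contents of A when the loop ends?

pivot = -8; lo=0, mid=0, hi=9
A[mid]=-9<-8: swap A[0],A[0]; lo=1,mid=1 → [-9, -6, -4, 2, -11, -12, -8, -1, 1, -3]
A[mid]=-6>-8: swap A[1],A[9]; hi=8 → [-9, -3, -4, 2, -11, -12, -8, -1, 1, -6]
A[mid]=-3>-8: swap A[1],A[8]; hi=7 → [-9, 1, -4, 2, -11, -12, -8, -1, -3, -6]
A[mid]=1>-8: swap A[1],A[7]; hi=6 → [-9, -1, -4, 2, -11, -12, -8, 1, -3, -6]
A[mid]=-1>-8: swap A[1],A[6]; hi=5 → [-9, -8, -4, 2, -11, -12, -1, 1, -3, -6]
A[mid]=-8=-8: mid=2
A[mid]=-4>-8: swap A[2],A[5]; hi=4 → [-9, -8, -12, 2, -11, -4, -1, 1, -3, -6]
A[mid]=-12<-8: swap A[1],A[2]; lo=2,mid=3 → [-9, -12, -8, 2, -11, -4, -1, 1, -3, -6]
A[mid]=2>-8: swap A[3],A[4]; hi=3 → [-9, -12, -8, -11, 2, -4, -1, 1, -3, -6]
A[mid]=-11<-8: swap A[2],A[3]; lo=3,mid=4 → [-9, -12, -11, -8, 2, -4, -1, 1, -3, -6]
end: lo=3, hi=3; A = [-9, -12, -11, -8, 2, -4, -1, 1, -3, -6]

[-9, -12, -11, -8, 2, -4, -1, 1, -3, -6]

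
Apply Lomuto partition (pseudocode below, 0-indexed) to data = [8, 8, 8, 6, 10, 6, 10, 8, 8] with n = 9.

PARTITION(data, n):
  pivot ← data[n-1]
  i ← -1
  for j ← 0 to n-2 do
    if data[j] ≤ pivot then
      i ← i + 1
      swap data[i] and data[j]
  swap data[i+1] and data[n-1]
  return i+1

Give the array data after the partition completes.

[8, 8, 8, 6, 6, 8, 8, 10, 10]

pivot = data[8] = 8; i = -1
j=0: data[0]=8 ≤ 8 → i=0, swap data[0],data[0] (no change) → [8, 8, 8, 6, 10, 6, 10, 8, 8]
j=1: data[1]=8 ≤ 8 → i=1, swap data[1],data[1] (no change) → [8, 8, 8, 6, 10, 6, 10, 8, 8]
j=2: data[2]=8 ≤ 8 → i=2, swap data[2],data[2] (no change) → [8, 8, 8, 6, 10, 6, 10, 8, 8]
j=3: data[3]=6 ≤ 8 → i=3, swap data[3],data[3] (no change) → [8, 8, 8, 6, 10, 6, 10, 8, 8]
j=4: data[4]=10 > 8 → no swap
j=5: data[5]=6 ≤ 8 → i=4, swap data[4],data[5] → [8, 8, 8, 6, 6, 10, 10, 8, 8]
j=6: data[6]=10 > 8 → no swap
j=7: data[7]=8 ≤ 8 → i=5, swap data[5],data[7] → [8, 8, 8, 6, 6, 8, 10, 10, 8]
final swap data[6],data[8] → [8, 8, 8, 6, 6, 8, 8, 10, 10]; return 6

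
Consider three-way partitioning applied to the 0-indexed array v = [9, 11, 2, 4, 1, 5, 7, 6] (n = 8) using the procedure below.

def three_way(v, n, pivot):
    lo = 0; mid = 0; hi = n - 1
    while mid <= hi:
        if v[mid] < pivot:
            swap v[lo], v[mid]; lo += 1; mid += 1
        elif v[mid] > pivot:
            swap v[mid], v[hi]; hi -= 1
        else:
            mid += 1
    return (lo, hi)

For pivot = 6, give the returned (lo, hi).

(4, 4)

pivot = 6; lo=0, mid=0, hi=7
v[mid]=9>6: swap v[0],v[7]; hi=6 → [6, 11, 2, 4, 1, 5, 7, 9]
v[mid]=6=6: mid=1
v[mid]=11>6: swap v[1],v[6]; hi=5 → [6, 7, 2, 4, 1, 5, 11, 9]
v[mid]=7>6: swap v[1],v[5]; hi=4 → [6, 5, 2, 4, 1, 7, 11, 9]
v[mid]=5<6: swap v[0],v[1]; lo=1,mid=2 → [5, 6, 2, 4, 1, 7, 11, 9]
v[mid]=2<6: swap v[1],v[2]; lo=2,mid=3 → [5, 2, 6, 4, 1, 7, 11, 9]
v[mid]=4<6: swap v[2],v[3]; lo=3,mid=4 → [5, 2, 4, 6, 1, 7, 11, 9]
v[mid]=1<6: swap v[3],v[4]; lo=4,mid=5 → [5, 2, 4, 1, 6, 7, 11, 9]
end: lo=4, hi=4; v = [5, 2, 4, 1, 6, 7, 11, 9]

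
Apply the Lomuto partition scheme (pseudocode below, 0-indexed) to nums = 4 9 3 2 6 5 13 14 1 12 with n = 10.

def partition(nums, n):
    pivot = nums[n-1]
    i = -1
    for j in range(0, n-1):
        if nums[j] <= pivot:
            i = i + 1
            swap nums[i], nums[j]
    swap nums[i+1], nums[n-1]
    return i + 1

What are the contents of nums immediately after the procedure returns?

4 9 3 2 6 5 1 12 13 14

pivot = nums[9] = 12; i = -1
j=0: nums[0]=4 ≤ 12 → i=0, swap nums[0],nums[0] (no change) → 4 9 3 2 6 5 13 14 1 12
j=1: nums[1]=9 ≤ 12 → i=1, swap nums[1],nums[1] (no change) → 4 9 3 2 6 5 13 14 1 12
j=2: nums[2]=3 ≤ 12 → i=2, swap nums[2],nums[2] (no change) → 4 9 3 2 6 5 13 14 1 12
j=3: nums[3]=2 ≤ 12 → i=3, swap nums[3],nums[3] (no change) → 4 9 3 2 6 5 13 14 1 12
j=4: nums[4]=6 ≤ 12 → i=4, swap nums[4],nums[4] (no change) → 4 9 3 2 6 5 13 14 1 12
j=5: nums[5]=5 ≤ 12 → i=5, swap nums[5],nums[5] (no change) → 4 9 3 2 6 5 13 14 1 12
j=6: nums[6]=13 > 12 → no swap
j=7: nums[7]=14 > 12 → no swap
j=8: nums[8]=1 ≤ 12 → i=6, swap nums[6],nums[8] → 4 9 3 2 6 5 1 14 13 12
final swap nums[7],nums[9] → 4 9 3 2 6 5 1 12 13 14; return 7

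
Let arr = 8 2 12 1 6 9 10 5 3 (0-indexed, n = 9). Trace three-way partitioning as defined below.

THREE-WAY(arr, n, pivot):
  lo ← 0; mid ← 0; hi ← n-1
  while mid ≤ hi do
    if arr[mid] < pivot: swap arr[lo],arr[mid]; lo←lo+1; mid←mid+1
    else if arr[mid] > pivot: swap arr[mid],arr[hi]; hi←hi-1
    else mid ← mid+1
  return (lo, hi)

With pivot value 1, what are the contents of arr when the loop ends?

lo=0 mid=0 hi=8
8>1: swap(0,8), hi=7 ⇒ 3 2 12 1 6 9 10 5 8
3>1: swap(0,7), hi=6 ⇒ 5 2 12 1 6 9 10 3 8
5>1: swap(0,6), hi=5 ⇒ 10 2 12 1 6 9 5 3 8
10>1: swap(0,5), hi=4 ⇒ 9 2 12 1 6 10 5 3 8
9>1: swap(0,4), hi=3 ⇒ 6 2 12 1 9 10 5 3 8
6>1: swap(0,3), hi=2 ⇒ 1 2 12 6 9 10 5 3 8
1=1: mid=1
2>1: swap(1,2), hi=1 ⇒ 1 12 2 6 9 10 5 3 8
12>1: swap(1,1), hi=0 ⇒ 1 12 2 6 9 10 5 3 8
done. lo=0 hi=0; arr=1 12 2 6 9 10 5 3 8

1 12 2 6 9 10 5 3 8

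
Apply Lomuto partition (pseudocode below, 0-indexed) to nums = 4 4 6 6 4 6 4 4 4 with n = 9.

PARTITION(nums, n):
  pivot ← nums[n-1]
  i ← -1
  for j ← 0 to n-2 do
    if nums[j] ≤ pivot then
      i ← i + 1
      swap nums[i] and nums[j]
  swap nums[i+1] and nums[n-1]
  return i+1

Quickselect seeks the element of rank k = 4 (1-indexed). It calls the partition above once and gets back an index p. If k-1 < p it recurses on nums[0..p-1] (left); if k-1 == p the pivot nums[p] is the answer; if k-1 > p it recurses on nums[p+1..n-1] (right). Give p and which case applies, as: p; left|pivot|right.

5; left

pivot = nums[8] = 4; i = -1
j=0: nums[0]=4 ≤ 4 → i=0, swap nums[0],nums[0] (no change) → 4 4 6 6 4 6 4 4 4
j=1: nums[1]=4 ≤ 4 → i=1, swap nums[1],nums[1] (no change) → 4 4 6 6 4 6 4 4 4
j=2: nums[2]=6 > 4 → no swap
j=3: nums[3]=6 > 4 → no swap
j=4: nums[4]=4 ≤ 4 → i=2, swap nums[2],nums[4] → 4 4 4 6 6 6 4 4 4
j=5: nums[5]=6 > 4 → no swap
j=6: nums[6]=4 ≤ 4 → i=3, swap nums[3],nums[6] → 4 4 4 4 6 6 6 4 4
j=7: nums[7]=4 ≤ 4 → i=4, swap nums[4],nums[7] → 4 4 4 4 4 6 6 6 4
final swap nums[5],nums[8] → 4 4 4 4 4 4 6 6 6; return 5
p = 5; k-1 = 3 < 5 ⇒ left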